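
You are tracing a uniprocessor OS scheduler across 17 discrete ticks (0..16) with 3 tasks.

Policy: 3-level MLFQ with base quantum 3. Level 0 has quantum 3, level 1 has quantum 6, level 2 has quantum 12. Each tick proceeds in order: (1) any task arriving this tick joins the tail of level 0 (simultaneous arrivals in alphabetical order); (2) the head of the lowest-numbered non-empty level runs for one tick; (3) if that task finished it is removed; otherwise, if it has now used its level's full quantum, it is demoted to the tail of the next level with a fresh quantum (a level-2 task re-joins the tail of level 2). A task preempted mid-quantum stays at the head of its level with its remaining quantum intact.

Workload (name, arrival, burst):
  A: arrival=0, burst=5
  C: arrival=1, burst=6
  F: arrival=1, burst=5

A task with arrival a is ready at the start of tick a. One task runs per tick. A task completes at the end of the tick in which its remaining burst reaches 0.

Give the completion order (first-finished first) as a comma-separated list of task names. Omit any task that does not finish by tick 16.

t=0: L0/L1/L2 = A/-/- → run A
t=1: L0/L1/L2 = ACF/-/- → run A
t=2: L0/L1/L2 = ACF/-/- → run A
t=3: L0/L1/L2 = CF/A/- → run C
t=4: L0/L1/L2 = CF/A/- → run C
t=5: L0/L1/L2 = CF/A/- → run C
t=6: L0/L1/L2 = F/AC/- → run F
t=7: L0/L1/L2 = F/AC/- → run F
t=8: L0/L1/L2 = F/AC/- → run F
t=9: L0/L1/L2 = -/ACF/- → run A
t=10: L0/L1/L2 = -/ACF/- → run A
t=11: L0/L1/L2 = -/CF/- → run C
t=12: L0/L1/L2 = -/CF/- → run C
t=13: L0/L1/L2 = -/CF/- → run C
t=14: L0/L1/L2 = -/F/- → run F
t=15: L0/L1/L2 = -/F/- → run F
t=16: (idle)

completion order = A, C, F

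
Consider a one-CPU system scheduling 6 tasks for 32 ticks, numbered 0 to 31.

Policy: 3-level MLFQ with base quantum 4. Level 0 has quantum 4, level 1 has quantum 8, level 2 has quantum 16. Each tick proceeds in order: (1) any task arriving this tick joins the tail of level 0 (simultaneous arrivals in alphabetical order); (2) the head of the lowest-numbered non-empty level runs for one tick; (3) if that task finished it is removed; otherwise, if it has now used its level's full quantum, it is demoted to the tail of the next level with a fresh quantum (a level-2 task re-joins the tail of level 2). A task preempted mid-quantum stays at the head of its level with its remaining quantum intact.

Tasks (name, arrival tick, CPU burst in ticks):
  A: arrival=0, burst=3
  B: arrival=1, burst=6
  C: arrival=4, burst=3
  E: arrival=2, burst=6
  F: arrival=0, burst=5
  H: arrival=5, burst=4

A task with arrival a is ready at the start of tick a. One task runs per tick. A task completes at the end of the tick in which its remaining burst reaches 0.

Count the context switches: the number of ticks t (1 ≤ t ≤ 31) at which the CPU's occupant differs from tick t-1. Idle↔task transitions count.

t=0: L0/L1/L2 = AF/-/- → run A
t=1: L0/L1/L2 = AFB/-/- → run A
t=2: L0/L1/L2 = AFBE/-/- → run A
t=3: L0/L1/L2 = FBE/-/- → run F
t=4: L0/L1/L2 = FBEC/-/- → run F
t=5: L0/L1/L2 = FBECH/-/- → run F
t=6: L0/L1/L2 = FBECH/-/- → run F
t=7: L0/L1/L2 = BECH/F/- → run B
t=8: L0/L1/L2 = BECH/F/- → run B
t=9: L0/L1/L2 = BECH/F/- → run B
t=10: L0/L1/L2 = BECH/F/- → run B
t=11: L0/L1/L2 = ECH/FB/- → run E
t=12: L0/L1/L2 = ECH/FB/- → run E
t=13: L0/L1/L2 = ECH/FB/- → run E
t=14: L0/L1/L2 = ECH/FB/- → run E
t=15: L0/L1/L2 = CH/FBE/- → run C
t=16: L0/L1/L2 = CH/FBE/- → run C
t=17: L0/L1/L2 = CH/FBE/- → run C
t=18: L0/L1/L2 = H/FBE/- → run H
t=19: L0/L1/L2 = H/FBE/- → run H
t=20: L0/L1/L2 = H/FBE/- → run H
t=21: L0/L1/L2 = H/FBE/- → run H
t=22: L0/L1/L2 = -/FBE/- → run F
t=23: L0/L1/L2 = -/BE/- → run B
t=24: L0/L1/L2 = -/BE/- → run B
t=25: L0/L1/L2 = -/E/- → run E
t=26: L0/L1/L2 = -/E/- → run E
t=27: (idle)
t=28: (idle)
t=29: (idle)
t=30: (idle)
t=31: (idle)

context switches = 9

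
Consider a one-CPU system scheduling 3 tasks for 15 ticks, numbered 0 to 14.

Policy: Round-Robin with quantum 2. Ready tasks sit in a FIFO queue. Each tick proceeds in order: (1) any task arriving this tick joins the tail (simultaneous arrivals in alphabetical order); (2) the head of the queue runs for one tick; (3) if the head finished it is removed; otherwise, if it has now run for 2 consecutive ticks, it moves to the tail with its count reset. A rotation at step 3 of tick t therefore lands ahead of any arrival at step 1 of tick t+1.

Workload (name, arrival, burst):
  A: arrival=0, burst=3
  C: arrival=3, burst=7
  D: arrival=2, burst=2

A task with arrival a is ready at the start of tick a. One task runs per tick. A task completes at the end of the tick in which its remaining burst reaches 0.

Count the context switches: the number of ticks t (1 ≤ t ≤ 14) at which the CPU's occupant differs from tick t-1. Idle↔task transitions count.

context switches = 3

t=0: queue=[A] q_used=0 → run A
t=1: queue=[A] q_used=1 → run A
t=2: queue=[A,D] q_used=0 → run A
t=3: queue=[D,C] q_used=0 → run D
t=4: queue=[D,C] q_used=1 → run D
t=5: queue=[C] q_used=0 → run C
t=6: queue=[C] q_used=1 → run C
t=7: queue=[C] q_used=0 → run C
t=8: queue=[C] q_used=1 → run C
t=9: queue=[C] q_used=0 → run C
t=10: queue=[C] q_used=1 → run C
t=11: queue=[C] q_used=0 → run C
t=12: (idle)
t=13: (idle)
t=14: (idle)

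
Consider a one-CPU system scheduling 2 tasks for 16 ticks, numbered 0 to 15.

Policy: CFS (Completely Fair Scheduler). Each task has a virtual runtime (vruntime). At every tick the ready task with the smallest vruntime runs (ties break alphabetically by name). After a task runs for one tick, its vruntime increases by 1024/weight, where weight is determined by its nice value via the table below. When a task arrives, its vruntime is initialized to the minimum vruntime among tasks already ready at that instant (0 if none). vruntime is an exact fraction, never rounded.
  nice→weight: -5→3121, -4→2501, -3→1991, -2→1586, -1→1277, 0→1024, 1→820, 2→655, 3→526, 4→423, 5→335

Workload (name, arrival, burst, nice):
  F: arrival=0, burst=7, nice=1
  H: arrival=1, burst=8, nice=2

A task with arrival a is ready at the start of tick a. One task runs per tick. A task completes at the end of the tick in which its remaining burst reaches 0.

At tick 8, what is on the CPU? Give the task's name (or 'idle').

t=0: vr[F=0] → run F
t=1: vr[F=256/205 H=256/205] → run F
t=2: vr[F=512/205 H=256/205] → run H
t=3: vr[F=512/205 H=15104/5371] → run F
t=4: vr[F=768/205 H=15104/5371] → run H
t=5: vr[F=768/205 H=117504/26855] → run F
t=6: vr[F=1024/205 H=117504/26855] → run H
t=7: vr[F=1024/205 H=159488/26855] → run F
t=8: vr[F=256/41 H=159488/26855] → run H
t=9: vr[F=256/41 H=201472/26855] → run F
t=10: vr[F=1536/205 H=201472/26855] → run F
t=11: vr[H=201472/26855] → run H
t=12: vr[H=243456/26855] → run H
t=13: vr[H=57088/5371] → run H
t=14: vr[H=327424/26855] → run H
t=15: (idle)

running at tick 8 = H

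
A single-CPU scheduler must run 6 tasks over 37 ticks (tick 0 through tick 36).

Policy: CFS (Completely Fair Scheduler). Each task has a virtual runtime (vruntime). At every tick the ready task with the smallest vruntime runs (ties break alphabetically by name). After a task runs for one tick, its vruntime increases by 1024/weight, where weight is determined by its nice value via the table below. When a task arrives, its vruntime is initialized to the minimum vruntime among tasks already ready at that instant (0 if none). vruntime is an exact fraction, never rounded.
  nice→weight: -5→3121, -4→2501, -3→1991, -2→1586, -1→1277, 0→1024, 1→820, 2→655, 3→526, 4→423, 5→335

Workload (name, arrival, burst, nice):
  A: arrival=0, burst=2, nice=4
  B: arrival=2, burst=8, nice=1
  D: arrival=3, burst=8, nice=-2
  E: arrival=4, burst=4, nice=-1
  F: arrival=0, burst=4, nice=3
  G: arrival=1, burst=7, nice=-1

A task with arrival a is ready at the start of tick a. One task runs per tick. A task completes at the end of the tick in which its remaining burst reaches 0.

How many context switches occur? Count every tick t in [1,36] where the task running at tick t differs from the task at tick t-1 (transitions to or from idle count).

t=0: vr[A=0 F=0] → run A
t=1: vr[A=1024/423 F=0 G=0] → run F
t=2: vr[A=1024/423 B=0 F=512/263 G=0] → run B
t=3: vr[A=1024/423 B=256/205 D=0 F=512/263 G=0] → run D
t=4: vr[A=1024/423 B=256/205 D=512/793 E=0 F=512/263 G=0] → run E
t=5: vr[A=1024/423 B=256/205 D=512/793 E=1024/1277 F=512/263 G=0] → run G
t=6: vr[A=1024/423 B=256/205 D=512/793 E=1024/1277 F=512/263 G=1024/1277] → run D
t=7: vr[A=1024/423 B=256/205 D=1024/793 E=1024/1277 F=512/263 G=1024/1277] → run E
t=8: vr[A=1024/423 B=256/205 D=1024/793 E=2048/1277 F=512/263 G=1024/1277] → run G
t=9: vr[A=1024/423 B=256/205 D=1024/793 E=2048/1277 F=512/263 G=2048/1277] → run B
t=10: vr[A=1024/423 B=512/205 D=1024/793 E=2048/1277 F=512/263 G=2048/1277] → run D
t=11: vr[A=1024/423 B=512/205 D=1536/793 E=2048/1277 F=512/263 G=2048/1277] → run E
t=12: vr[A=1024/423 B=512/205 D=1536/793 E=3072/1277 F=512/263 G=2048/1277] → run G
t=13: vr[A=1024/423 B=512/205 D=1536/793 E=3072/1277 F=512/263 G=3072/1277] → run D
t=14: vr[A=1024/423 B=512/205 D=2048/793 E=3072/1277 F=512/263 G=3072/1277] → run F
t=15: vr[A=1024/423 B=512/205 D=2048/793 E=3072/1277 F=1024/263 G=3072/1277] → run E
t=16: vr[A=1024/423 B=512/205 D=2048/793 F=1024/263 G=3072/1277] → run G
t=17: vr[A=1024/423 B=512/205 D=2048/793 F=1024/263 G=4096/1277] → run A
t=18: vr[B=512/205 D=2048/793 F=1024/263 G=4096/1277] → run B
t=19: vr[B=768/205 D=2048/793 F=1024/263 G=4096/1277] → run D
t=20: vr[B=768/205 D=2560/793 F=1024/263 G=4096/1277] → run G
t=21: vr[B=768/205 D=2560/793 F=1024/263 G=5120/1277] → run D
t=22: vr[B=768/205 D=3072/793 F=1024/263 G=5120/1277] → run B
t=23: vr[B=1024/205 D=3072/793 F=1024/263 G=5120/1277] → run D
t=24: vr[B=1024/205 D=3584/793 F=1024/263 G=5120/1277] → run F
t=25: vr[B=1024/205 D=3584/793 F=1536/263 G=5120/1277] → run G
t=26: vr[B=1024/205 D=3584/793 F=1536/263 G=6144/1277] → run D
t=27: vr[B=1024/205 F=1536/263 G=6144/1277] → run G
t=28: vr[B=1024/205 F=1536/263] → run B
t=29: vr[B=256/41 F=1536/263] → run F
t=30: vr[B=256/41] → run B
t=31: vr[B=1536/205] → run B
t=32: vr[B=1792/205] → run B
t=33: (idle)
t=34: (idle)
t=35: (idle)
t=36: (idle)

context switches = 31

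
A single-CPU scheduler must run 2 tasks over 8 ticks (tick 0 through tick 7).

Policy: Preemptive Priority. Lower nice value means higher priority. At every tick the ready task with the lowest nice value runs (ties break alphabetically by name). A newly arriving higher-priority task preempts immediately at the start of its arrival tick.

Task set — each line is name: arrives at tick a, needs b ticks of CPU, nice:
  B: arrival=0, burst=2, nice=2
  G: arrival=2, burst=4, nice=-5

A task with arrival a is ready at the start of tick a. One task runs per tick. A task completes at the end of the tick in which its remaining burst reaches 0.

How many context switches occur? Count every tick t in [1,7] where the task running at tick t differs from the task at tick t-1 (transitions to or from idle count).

t=0: ready={B} → run B
t=1: ready={B} → run B
t=2: ready={G} → run G
t=3: ready={G} → run G
t=4: ready={G} → run G
t=5: ready={G} → run G
t=6: (idle)
t=7: (idle)

context switches = 2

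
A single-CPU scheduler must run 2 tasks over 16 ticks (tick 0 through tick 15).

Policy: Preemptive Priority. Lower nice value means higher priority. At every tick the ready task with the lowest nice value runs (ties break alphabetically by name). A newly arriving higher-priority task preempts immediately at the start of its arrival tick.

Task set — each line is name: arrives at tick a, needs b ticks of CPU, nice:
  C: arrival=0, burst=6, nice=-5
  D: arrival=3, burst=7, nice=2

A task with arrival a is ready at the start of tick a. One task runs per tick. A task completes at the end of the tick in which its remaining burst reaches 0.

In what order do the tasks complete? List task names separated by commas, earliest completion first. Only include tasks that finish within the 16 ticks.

t=0: ready={C} → run C
t=1: ready={C} → run C
t=2: ready={C} → run C
t=3: ready={C,D} → run C
t=4: ready={C,D} → run C
t=5: ready={C,D} → run C
t=6: ready={D} → run D
t=7: ready={D} → run D
t=8: ready={D} → run D
t=9: ready={D} → run D
t=10: ready={D} → run D
t=11: ready={D} → run D
t=12: ready={D} → run D
t=13: (idle)
t=14: (idle)
t=15: (idle)

completion order = C, D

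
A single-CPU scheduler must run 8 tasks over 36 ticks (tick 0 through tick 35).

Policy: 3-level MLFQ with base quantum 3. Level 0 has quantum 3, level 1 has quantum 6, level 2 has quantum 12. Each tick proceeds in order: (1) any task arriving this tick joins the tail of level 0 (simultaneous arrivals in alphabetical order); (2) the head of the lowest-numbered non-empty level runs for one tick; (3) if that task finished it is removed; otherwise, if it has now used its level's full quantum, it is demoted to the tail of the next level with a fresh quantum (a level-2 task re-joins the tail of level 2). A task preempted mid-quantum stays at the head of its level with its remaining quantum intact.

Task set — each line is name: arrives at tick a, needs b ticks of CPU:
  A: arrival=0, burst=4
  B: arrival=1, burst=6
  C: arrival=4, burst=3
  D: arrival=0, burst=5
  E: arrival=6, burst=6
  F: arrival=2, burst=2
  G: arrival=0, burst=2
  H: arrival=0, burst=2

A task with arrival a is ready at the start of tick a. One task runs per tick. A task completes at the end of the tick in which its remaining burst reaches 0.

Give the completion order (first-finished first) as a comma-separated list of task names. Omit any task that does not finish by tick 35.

completion order = G, H, F, C, A, D, B, E

t=0: L0/L1/L2 = ADGH/-/- → run A
t=1: L0/L1/L2 = ADGHB/-/- → run A
t=2: L0/L1/L2 = ADGHBF/-/- → run A
t=3: L0/L1/L2 = DGHBF/A/- → run D
t=4: L0/L1/L2 = DGHBFC/A/- → run D
t=5: L0/L1/L2 = DGHBFC/A/- → run D
t=6: L0/L1/L2 = GHBFCE/AD/- → run G
t=7: L0/L1/L2 = GHBFCE/AD/- → run G
t=8: L0/L1/L2 = HBFCE/AD/- → run H
t=9: L0/L1/L2 = HBFCE/AD/- → run H
t=10: L0/L1/L2 = BFCE/AD/- → run B
t=11: L0/L1/L2 = BFCE/AD/- → run B
t=12: L0/L1/L2 = BFCE/AD/- → run B
t=13: L0/L1/L2 = FCE/ADB/- → run F
t=14: L0/L1/L2 = FCE/ADB/- → run F
t=15: L0/L1/L2 = CE/ADB/- → run C
t=16: L0/L1/L2 = CE/ADB/- → run C
t=17: L0/L1/L2 = CE/ADB/- → run C
t=18: L0/L1/L2 = E/ADB/- → run E
t=19: L0/L1/L2 = E/ADB/- → run E
t=20: L0/L1/L2 = E/ADB/- → run E
t=21: L0/L1/L2 = -/ADBE/- → run A
t=22: L0/L1/L2 = -/DBE/- → run D
t=23: L0/L1/L2 = -/DBE/- → run D
t=24: L0/L1/L2 = -/BE/- → run B
t=25: L0/L1/L2 = -/BE/- → run B
t=26: L0/L1/L2 = -/BE/- → run B
t=27: L0/L1/L2 = -/E/- → run E
t=28: L0/L1/L2 = -/E/- → run E
t=29: L0/L1/L2 = -/E/- → run E
t=30: (idle)
t=31: (idle)
t=32: (idle)
t=33: (idle)
t=34: (idle)
t=35: (idle)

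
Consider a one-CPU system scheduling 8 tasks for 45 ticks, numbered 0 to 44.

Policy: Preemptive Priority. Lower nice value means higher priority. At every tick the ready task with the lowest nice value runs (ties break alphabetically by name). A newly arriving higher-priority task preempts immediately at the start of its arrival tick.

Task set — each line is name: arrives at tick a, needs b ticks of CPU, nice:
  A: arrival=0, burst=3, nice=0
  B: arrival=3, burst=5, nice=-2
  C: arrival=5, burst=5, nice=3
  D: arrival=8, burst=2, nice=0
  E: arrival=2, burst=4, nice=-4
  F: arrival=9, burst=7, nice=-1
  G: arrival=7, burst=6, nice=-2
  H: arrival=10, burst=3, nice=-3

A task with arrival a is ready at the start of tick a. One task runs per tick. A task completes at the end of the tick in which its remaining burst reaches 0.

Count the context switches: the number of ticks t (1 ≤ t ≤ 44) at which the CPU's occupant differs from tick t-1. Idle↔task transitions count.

context switches = 10

t=0: ready={A} → run A
t=1: ready={A} → run A
t=2: ready={A,E} → run E
t=3: ready={A,B,E} → run E
t=4: ready={A,B,E} → run E
t=5: ready={A,B,C,E} → run E
t=6: ready={A,B,C} → run B
t=7: ready={A,B,C,G} → run B
t=8: ready={A,B,C,D,G} → run B
t=9: ready={A,B,C,D,F,G} → run B
t=10: ready={A,B,C,D,F,G,H} → run H
t=11: ready={A,B,C,D,F,G,H} → run H
t=12: ready={A,B,C,D,F,G,H} → run H
t=13: ready={A,B,C,D,F,G} → run B
t=14: ready={A,C,D,F,G} → run G
t=15: ready={A,C,D,F,G} → run G
t=16: ready={A,C,D,F,G} → run G
t=17: ready={A,C,D,F,G} → run G
t=18: ready={A,C,D,F,G} → run G
t=19: ready={A,C,D,F,G} → run G
t=20: ready={A,C,D,F} → run F
t=21: ready={A,C,D,F} → run F
t=22: ready={A,C,D,F} → run F
t=23: ready={A,C,D,F} → run F
t=24: ready={A,C,D,F} → run F
t=25: ready={A,C,D,F} → run F
t=26: ready={A,C,D,F} → run F
t=27: ready={A,C,D} → run A
t=28: ready={C,D} → run D
t=29: ready={C,D} → run D
t=30: ready={C} → run C
t=31: ready={C} → run C
t=32: ready={C} → run C
t=33: ready={C} → run C
t=34: ready={C} → run C
t=35: (idle)
t=36: (idle)
t=37: (idle)
t=38: (idle)
t=39: (idle)
t=40: (idle)
t=41: (idle)
t=42: (idle)
t=43: (idle)
t=44: (idle)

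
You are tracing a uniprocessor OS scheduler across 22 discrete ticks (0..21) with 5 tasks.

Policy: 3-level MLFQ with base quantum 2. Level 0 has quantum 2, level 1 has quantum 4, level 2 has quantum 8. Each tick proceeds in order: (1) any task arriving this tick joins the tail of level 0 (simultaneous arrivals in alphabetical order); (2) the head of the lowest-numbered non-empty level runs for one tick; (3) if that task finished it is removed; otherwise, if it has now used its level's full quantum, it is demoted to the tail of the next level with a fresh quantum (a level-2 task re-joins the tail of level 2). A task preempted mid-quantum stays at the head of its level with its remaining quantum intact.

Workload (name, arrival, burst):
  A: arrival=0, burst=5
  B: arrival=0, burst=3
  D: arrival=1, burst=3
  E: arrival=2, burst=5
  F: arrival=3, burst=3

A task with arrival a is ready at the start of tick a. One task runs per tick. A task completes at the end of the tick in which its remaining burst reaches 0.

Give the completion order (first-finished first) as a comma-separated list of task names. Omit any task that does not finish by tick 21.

t=0: L0/L1/L2 = AB/-/- → run A
t=1: L0/L1/L2 = ABD/-/- → run A
t=2: L0/L1/L2 = BDE/A/- → run B
t=3: L0/L1/L2 = BDEF/A/- → run B
t=4: L0/L1/L2 = DEF/AB/- → run D
t=5: L0/L1/L2 = DEF/AB/- → run D
t=6: L0/L1/L2 = EF/ABD/- → run E
t=7: L0/L1/L2 = EF/ABD/- → run E
t=8: L0/L1/L2 = F/ABDE/- → run F
t=9: L0/L1/L2 = F/ABDE/- → run F
t=10: L0/L1/L2 = -/ABDEF/- → run A
t=11: L0/L1/L2 = -/ABDEF/- → run A
t=12: L0/L1/L2 = -/ABDEF/- → run A
t=13: L0/L1/L2 = -/BDEF/- → run B
t=14: L0/L1/L2 = -/DEF/- → run D
t=15: L0/L1/L2 = -/EF/- → run E
t=16: L0/L1/L2 = -/EF/- → run E
t=17: L0/L1/L2 = -/EF/- → run E
t=18: L0/L1/L2 = -/F/- → run F
t=19: (idle)
t=20: (idle)
t=21: (idle)

completion order = A, B, D, E, F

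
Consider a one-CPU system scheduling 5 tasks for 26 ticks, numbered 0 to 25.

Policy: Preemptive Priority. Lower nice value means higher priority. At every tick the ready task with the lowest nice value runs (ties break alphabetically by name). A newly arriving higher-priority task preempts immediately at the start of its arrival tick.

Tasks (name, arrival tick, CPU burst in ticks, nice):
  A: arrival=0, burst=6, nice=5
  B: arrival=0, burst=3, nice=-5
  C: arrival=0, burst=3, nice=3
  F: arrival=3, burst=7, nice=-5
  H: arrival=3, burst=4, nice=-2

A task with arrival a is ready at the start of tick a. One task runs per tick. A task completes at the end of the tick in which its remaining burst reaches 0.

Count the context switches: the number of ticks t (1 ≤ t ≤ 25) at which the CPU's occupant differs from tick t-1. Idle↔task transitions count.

context switches = 5

t=0: ready={A,B,C} → run B
t=1: ready={A,B,C} → run B
t=2: ready={A,B,C} → run B
t=3: ready={A,C,F,H} → run F
t=4: ready={A,C,F,H} → run F
t=5: ready={A,C,F,H} → run F
t=6: ready={A,C,F,H} → run F
t=7: ready={A,C,F,H} → run F
t=8: ready={A,C,F,H} → run F
t=9: ready={A,C,F,H} → run F
t=10: ready={A,C,H} → run H
t=11: ready={A,C,H} → run H
t=12: ready={A,C,H} → run H
t=13: ready={A,C,H} → run H
t=14: ready={A,C} → run C
t=15: ready={A,C} → run C
t=16: ready={A,C} → run C
t=17: ready={A} → run A
t=18: ready={A} → run A
t=19: ready={A} → run A
t=20: ready={A} → run A
t=21: ready={A} → run A
t=22: ready={A} → run A
t=23: (idle)
t=24: (idle)
t=25: (idle)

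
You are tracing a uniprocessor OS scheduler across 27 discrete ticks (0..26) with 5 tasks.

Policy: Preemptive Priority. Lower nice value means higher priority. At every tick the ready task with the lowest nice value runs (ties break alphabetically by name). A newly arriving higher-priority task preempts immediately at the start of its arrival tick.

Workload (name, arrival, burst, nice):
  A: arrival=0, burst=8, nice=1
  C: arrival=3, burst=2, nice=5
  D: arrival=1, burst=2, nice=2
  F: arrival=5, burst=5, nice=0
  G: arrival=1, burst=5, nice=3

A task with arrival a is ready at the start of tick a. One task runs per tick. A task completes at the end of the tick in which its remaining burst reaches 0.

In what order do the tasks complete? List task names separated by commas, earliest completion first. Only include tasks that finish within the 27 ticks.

t=0: ready={A} → run A
t=1: ready={A,D,G} → run A
t=2: ready={A,D,G} → run A
t=3: ready={A,C,D,G} → run A
t=4: ready={A,C,D,G} → run A
t=5: ready={A,C,D,F,G} → run F
t=6: ready={A,C,D,F,G} → run F
t=7: ready={A,C,D,F,G} → run F
t=8: ready={A,C,D,F,G} → run F
t=9: ready={A,C,D,F,G} → run F
t=10: ready={A,C,D,G} → run A
t=11: ready={A,C,D,G} → run A
t=12: ready={A,C,D,G} → run A
t=13: ready={C,D,G} → run D
t=14: ready={C,D,G} → run D
t=15: ready={C,G} → run G
t=16: ready={C,G} → run G
t=17: ready={C,G} → run G
t=18: ready={C,G} → run G
t=19: ready={C,G} → run G
t=20: ready={C} → run C
t=21: ready={C} → run C
t=22: (idle)
t=23: (idle)
t=24: (idle)
t=25: (idle)
t=26: (idle)

completion order = F, A, D, G, C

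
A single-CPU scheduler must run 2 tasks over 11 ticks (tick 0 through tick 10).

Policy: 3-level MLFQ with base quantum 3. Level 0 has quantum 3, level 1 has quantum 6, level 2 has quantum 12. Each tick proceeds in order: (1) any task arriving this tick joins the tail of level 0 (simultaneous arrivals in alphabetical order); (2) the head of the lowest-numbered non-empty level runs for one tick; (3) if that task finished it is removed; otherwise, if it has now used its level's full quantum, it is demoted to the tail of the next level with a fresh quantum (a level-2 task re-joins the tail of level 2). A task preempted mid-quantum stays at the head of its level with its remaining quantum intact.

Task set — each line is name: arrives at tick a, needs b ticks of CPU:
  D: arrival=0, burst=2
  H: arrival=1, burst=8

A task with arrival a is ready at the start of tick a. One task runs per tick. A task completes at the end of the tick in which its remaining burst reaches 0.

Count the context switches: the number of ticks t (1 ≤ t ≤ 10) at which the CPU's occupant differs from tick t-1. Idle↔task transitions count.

t=0: L0/L1/L2 = D/-/- → run D
t=1: L0/L1/L2 = DH/-/- → run D
t=2: L0/L1/L2 = H/-/- → run H
t=3: L0/L1/L2 = H/-/- → run H
t=4: L0/L1/L2 = H/-/- → run H
t=5: L0/L1/L2 = -/H/- → run H
t=6: L0/L1/L2 = -/H/- → run H
t=7: L0/L1/L2 = -/H/- → run H
t=8: L0/L1/L2 = -/H/- → run H
t=9: L0/L1/L2 = -/H/- → run H
t=10: (idle)

context switches = 2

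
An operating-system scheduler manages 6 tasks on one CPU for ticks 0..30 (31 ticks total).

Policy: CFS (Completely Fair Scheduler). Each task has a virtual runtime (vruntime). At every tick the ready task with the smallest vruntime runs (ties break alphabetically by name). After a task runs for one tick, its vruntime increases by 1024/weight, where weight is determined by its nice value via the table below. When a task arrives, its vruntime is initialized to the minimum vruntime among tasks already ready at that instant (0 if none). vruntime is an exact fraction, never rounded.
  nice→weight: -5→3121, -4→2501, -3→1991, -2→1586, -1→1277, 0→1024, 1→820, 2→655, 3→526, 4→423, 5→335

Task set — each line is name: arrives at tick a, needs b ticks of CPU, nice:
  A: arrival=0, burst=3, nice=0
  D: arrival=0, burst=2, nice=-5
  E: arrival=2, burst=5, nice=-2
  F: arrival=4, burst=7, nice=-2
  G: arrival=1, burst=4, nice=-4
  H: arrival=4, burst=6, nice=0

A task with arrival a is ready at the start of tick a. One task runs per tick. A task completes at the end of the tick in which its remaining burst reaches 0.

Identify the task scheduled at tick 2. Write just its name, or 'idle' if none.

t=0: vr[A=0 D=0] → run A
t=1: vr[A=1 D=0 G=0] → run D
t=2: vr[A=1 D=1024/3121 E=0 G=0] → run E
t=3: vr[A=1 D=1024/3121 E=512/793 G=0] → run G
t=4: vr[A=1 D=1024/3121 E=512/793 F=1024/3121 G=1024/2501 H=1024/3121] → run D
t=5: vr[A=1 E=512/793 F=1024/3121 G=1024/2501 H=1024/3121] → run F
t=6: vr[A=1 E=512/793 F=2409984/2474953 G=1024/2501 H=1024/3121] → run H
t=7: vr[A=1 E=512/793 F=2409984/2474953 G=1024/2501 H=4145/3121] → run G
t=8: vr[A=1 E=512/793 F=2409984/2474953 G=2048/2501 H=4145/3121] → run E
t=9: vr[A=1 E=1024/793 F=2409984/2474953 G=2048/2501 H=4145/3121] → run G
t=10: vr[A=1 E=1024/793 F=2409984/2474953 G=3072/2501 H=4145/3121] → run F
t=11: vr[A=1 E=1024/793 F=4007936/2474953 G=3072/2501 H=4145/3121] → run A
t=12: vr[A=2 E=1024/793 F=4007936/2474953 G=3072/2501 H=4145/3121] → run G
t=13: vr[A=2 E=1024/793 F=4007936/2474953 H=4145/3121] → run E
t=14: vr[A=2 E=1536/793 F=4007936/2474953 H=4145/3121] → run H
t=15: vr[A=2 E=1536/793 F=4007936/2474953 H=7266/3121] → run F
t=16: vr[A=2 E=1536/793 F=5605888/2474953 H=7266/3121] → run E
t=17: vr[A=2 E=2048/793 F=5605888/2474953 H=7266/3121] → run A
t=18: vr[E=2048/793 F=5605888/2474953 H=7266/3121] → run F
t=19: vr[E=2048/793 F=7203840/2474953 H=7266/3121] → run H
t=20: vr[E=2048/793 F=7203840/2474953 H=10387/3121] → run E
t=21: vr[F=7203840/2474953 H=10387/3121] → run F
t=22: vr[F=8801792/2474953 H=10387/3121] → run H
t=23: vr[F=8801792/2474953 H=13508/3121] → run F
t=24: vr[F=10399744/2474953 H=13508/3121] → run F
t=25: vr[H=13508/3121] → run H
t=26: vr[H=16629/3121] → run H
t=27: (idle)
t=28: (idle)
t=29: (idle)
t=30: (idle)

running at tick 2 = E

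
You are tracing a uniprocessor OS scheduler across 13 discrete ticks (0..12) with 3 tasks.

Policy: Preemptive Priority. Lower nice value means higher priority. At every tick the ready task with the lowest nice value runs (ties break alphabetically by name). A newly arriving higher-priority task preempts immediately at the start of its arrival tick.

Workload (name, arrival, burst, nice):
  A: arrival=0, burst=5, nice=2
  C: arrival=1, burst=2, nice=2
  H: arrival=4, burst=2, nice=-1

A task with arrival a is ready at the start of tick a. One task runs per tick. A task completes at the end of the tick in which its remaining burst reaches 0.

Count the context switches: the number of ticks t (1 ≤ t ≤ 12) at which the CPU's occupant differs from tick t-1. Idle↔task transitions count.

t=0: ready={A} → run A
t=1: ready={A,C} → run A
t=2: ready={A,C} → run A
t=3: ready={A,C} → run A
t=4: ready={A,C,H} → run H
t=5: ready={A,C,H} → run H
t=6: ready={A,C} → run A
t=7: ready={C} → run C
t=8: ready={C} → run C
t=9: (idle)
t=10: (idle)
t=11: (idle)
t=12: (idle)

context switches = 4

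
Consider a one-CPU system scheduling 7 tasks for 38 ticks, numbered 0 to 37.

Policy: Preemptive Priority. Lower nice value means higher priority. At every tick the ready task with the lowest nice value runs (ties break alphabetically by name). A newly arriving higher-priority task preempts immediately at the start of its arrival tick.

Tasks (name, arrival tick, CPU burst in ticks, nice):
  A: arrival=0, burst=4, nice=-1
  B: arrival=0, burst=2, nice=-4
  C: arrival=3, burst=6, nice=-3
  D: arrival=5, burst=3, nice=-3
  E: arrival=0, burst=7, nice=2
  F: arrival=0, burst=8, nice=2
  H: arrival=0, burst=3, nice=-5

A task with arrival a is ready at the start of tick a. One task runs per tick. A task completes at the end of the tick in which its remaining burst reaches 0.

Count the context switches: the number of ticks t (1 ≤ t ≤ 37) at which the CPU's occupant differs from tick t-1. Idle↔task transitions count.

t=0: ready={A,B,E,F,H} → run H
t=1: ready={A,B,E,F,H} → run H
t=2: ready={A,B,E,F,H} → run H
t=3: ready={A,B,C,E,F} → run B
t=4: ready={A,B,C,E,F} → run B
t=5: ready={A,C,D,E,F} → run C
t=6: ready={A,C,D,E,F} → run C
t=7: ready={A,C,D,E,F} → run C
t=8: ready={A,C,D,E,F} → run C
t=9: ready={A,C,D,E,F} → run C
t=10: ready={A,C,D,E,F} → run C
t=11: ready={A,D,E,F} → run D
t=12: ready={A,D,E,F} → run D
t=13: ready={A,D,E,F} → run D
t=14: ready={A,E,F} → run A
t=15: ready={A,E,F} → run A
t=16: ready={A,E,F} → run A
t=17: ready={A,E,F} → run A
t=18: ready={E,F} → run E
t=19: ready={E,F} → run E
t=20: ready={E,F} → run E
t=21: ready={E,F} → run E
t=22: ready={E,F} → run E
t=23: ready={E,F} → run E
t=24: ready={E,F} → run E
t=25: ready={F} → run F
t=26: ready={F} → run F
t=27: ready={F} → run F
t=28: ready={F} → run F
t=29: ready={F} → run F
t=30: ready={F} → run F
t=31: ready={F} → run F
t=32: ready={F} → run F
t=33: (idle)
t=34: (idle)
t=35: (idle)
t=36: (idle)
t=37: (idle)

context switches = 7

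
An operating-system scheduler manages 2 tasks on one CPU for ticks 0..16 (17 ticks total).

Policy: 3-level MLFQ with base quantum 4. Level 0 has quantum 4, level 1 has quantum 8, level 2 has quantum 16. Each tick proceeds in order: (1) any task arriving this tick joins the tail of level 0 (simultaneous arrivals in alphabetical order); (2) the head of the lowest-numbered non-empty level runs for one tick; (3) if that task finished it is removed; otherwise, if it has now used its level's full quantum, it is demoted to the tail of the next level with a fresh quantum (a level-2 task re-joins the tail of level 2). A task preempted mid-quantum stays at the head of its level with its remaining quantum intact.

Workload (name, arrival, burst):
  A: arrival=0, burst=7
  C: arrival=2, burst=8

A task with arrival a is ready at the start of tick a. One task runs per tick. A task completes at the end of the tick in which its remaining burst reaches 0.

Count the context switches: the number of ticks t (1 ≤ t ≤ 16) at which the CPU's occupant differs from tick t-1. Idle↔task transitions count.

t=0: L0/L1/L2 = A/-/- → run A
t=1: L0/L1/L2 = A/-/- → run A
t=2: L0/L1/L2 = AC/-/- → run A
t=3: L0/L1/L2 = AC/-/- → run A
t=4: L0/L1/L2 = C/A/- → run C
t=5: L0/L1/L2 = C/A/- → run C
t=6: L0/L1/L2 = C/A/- → run C
t=7: L0/L1/L2 = C/A/- → run C
t=8: L0/L1/L2 = -/AC/- → run A
t=9: L0/L1/L2 = -/AC/- → run A
t=10: L0/L1/L2 = -/AC/- → run A
t=11: L0/L1/L2 = -/C/- → run C
t=12: L0/L1/L2 = -/C/- → run C
t=13: L0/L1/L2 = -/C/- → run C
t=14: L0/L1/L2 = -/C/- → run C
t=15: (idle)
t=16: (idle)

context switches = 4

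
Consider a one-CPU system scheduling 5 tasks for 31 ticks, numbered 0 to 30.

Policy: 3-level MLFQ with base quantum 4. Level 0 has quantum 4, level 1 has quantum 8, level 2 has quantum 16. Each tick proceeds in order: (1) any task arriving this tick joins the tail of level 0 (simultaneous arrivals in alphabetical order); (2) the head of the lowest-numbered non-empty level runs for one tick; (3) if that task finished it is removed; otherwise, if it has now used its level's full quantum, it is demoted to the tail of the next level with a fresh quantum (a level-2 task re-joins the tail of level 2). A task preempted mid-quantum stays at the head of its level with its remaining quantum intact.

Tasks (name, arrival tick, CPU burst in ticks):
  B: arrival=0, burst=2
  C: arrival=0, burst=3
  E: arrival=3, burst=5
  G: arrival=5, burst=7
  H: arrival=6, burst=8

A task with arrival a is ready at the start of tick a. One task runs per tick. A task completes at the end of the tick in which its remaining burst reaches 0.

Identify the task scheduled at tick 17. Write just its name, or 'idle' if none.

t=0: L0/L1/L2 = BC/-/- → run B
t=1: L0/L1/L2 = BC/-/- → run B
t=2: L0/L1/L2 = C/-/- → run C
t=3: L0/L1/L2 = CE/-/- → run C
t=4: L0/L1/L2 = CE/-/- → run C
t=5: L0/L1/L2 = EG/-/- → run E
t=6: L0/L1/L2 = EGH/-/- → run E
t=7: L0/L1/L2 = EGH/-/- → run E
t=8: L0/L1/L2 = EGH/-/- → run E
t=9: L0/L1/L2 = GH/E/- → run G
t=10: L0/L1/L2 = GH/E/- → run G
t=11: L0/L1/L2 = GH/E/- → run G
t=12: L0/L1/L2 = GH/E/- → run G
t=13: L0/L1/L2 = H/EG/- → run H
t=14: L0/L1/L2 = H/EG/- → run H
t=15: L0/L1/L2 = H/EG/- → run H
t=16: L0/L1/L2 = H/EG/- → run H
t=17: L0/L1/L2 = -/EGH/- → run E
t=18: L0/L1/L2 = -/GH/- → run G
t=19: L0/L1/L2 = -/GH/- → run G
t=20: L0/L1/L2 = -/GH/- → run G
t=21: L0/L1/L2 = -/H/- → run H
t=22: L0/L1/L2 = -/H/- → run H
t=23: L0/L1/L2 = -/H/- → run H
t=24: L0/L1/L2 = -/H/- → run H
t=25: (idle)
t=26: (idle)
t=27: (idle)
t=28: (idle)
t=29: (idle)
t=30: (idle)

running at tick 17 = E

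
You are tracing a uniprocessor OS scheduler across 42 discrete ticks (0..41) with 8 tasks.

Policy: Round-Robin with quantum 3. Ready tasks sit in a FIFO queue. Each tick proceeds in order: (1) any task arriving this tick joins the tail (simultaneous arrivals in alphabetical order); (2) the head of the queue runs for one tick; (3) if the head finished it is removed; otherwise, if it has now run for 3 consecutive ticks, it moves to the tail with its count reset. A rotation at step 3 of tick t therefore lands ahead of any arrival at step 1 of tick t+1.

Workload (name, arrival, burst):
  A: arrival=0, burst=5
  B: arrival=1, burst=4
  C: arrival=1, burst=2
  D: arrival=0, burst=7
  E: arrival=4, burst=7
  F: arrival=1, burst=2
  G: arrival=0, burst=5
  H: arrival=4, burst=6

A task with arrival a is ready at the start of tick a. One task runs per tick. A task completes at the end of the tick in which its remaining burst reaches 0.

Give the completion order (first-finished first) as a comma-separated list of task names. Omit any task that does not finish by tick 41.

completion order = C, F, A, G, B, H, D, E

t=0: queue=[A,D,G] q_used=0 → run A
t=1: queue=[A,D,G,B,C,F] q_used=1 → run A
t=2: queue=[A,D,G,B,C,F] q_used=2 → run A
t=3: queue=[D,G,B,C,F,A] q_used=0 → run D
t=4: queue=[D,G,B,C,F,A,E,H] q_used=1 → run D
t=5: queue=[D,G,B,C,F,A,E,H] q_used=2 → run D
t=6: queue=[G,B,C,F,A,E,H,D] q_used=0 → run G
t=7: queue=[G,B,C,F,A,E,H,D] q_used=1 → run G
t=8: queue=[G,B,C,F,A,E,H,D] q_used=2 → run G
t=9: queue=[B,C,F,A,E,H,D,G] q_used=0 → run B
t=10: queue=[B,C,F,A,E,H,D,G] q_used=1 → run B
t=11: queue=[B,C,F,A,E,H,D,G] q_used=2 → run B
t=12: queue=[C,F,A,E,H,D,G,B] q_used=0 → run C
t=13: queue=[C,F,A,E,H,D,G,B] q_used=1 → run C
t=14: queue=[F,A,E,H,D,G,B] q_used=0 → run F
t=15: queue=[F,A,E,H,D,G,B] q_used=1 → run F
t=16: queue=[A,E,H,D,G,B] q_used=0 → run A
t=17: queue=[A,E,H,D,G,B] q_used=1 → run A
t=18: queue=[E,H,D,G,B] q_used=0 → run E
t=19: queue=[E,H,D,G,B] q_used=1 → run E
t=20: queue=[E,H,D,G,B] q_used=2 → run E
t=21: queue=[H,D,G,B,E] q_used=0 → run H
t=22: queue=[H,D,G,B,E] q_used=1 → run H
t=23: queue=[H,D,G,B,E] q_used=2 → run H
t=24: queue=[D,G,B,E,H] q_used=0 → run D
t=25: queue=[D,G,B,E,H] q_used=1 → run D
t=26: queue=[D,G,B,E,H] q_used=2 → run D
t=27: queue=[G,B,E,H,D] q_used=0 → run G
t=28: queue=[G,B,E,H,D] q_used=1 → run G
t=29: queue=[B,E,H,D] q_used=0 → run B
t=30: queue=[E,H,D] q_used=0 → run E
t=31: queue=[E,H,D] q_used=1 → run E
t=32: queue=[E,H,D] q_used=2 → run E
t=33: queue=[H,D,E] q_used=0 → run H
t=34: queue=[H,D,E] q_used=1 → run H
t=35: queue=[H,D,E] q_used=2 → run H
t=36: queue=[D,E] q_used=0 → run D
t=37: queue=[E] q_used=0 → run E
t=38: (idle)
t=39: (idle)
t=40: (idle)
t=41: (idle)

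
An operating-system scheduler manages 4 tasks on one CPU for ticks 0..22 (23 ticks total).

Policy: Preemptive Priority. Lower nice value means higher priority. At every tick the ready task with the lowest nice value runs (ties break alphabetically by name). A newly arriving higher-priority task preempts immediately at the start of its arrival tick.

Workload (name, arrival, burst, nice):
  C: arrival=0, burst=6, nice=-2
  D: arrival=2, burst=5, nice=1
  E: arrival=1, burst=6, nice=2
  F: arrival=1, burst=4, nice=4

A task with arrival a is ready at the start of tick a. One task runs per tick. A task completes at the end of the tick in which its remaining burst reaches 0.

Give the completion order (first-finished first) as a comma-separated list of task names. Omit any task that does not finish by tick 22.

completion order = C, D, E, F

t=0: ready={C} → run C
t=1: ready={C,E,F} → run C
t=2: ready={C,D,E,F} → run C
t=3: ready={C,D,E,F} → run C
t=4: ready={C,D,E,F} → run C
t=5: ready={C,D,E,F} → run C
t=6: ready={D,E,F} → run D
t=7: ready={D,E,F} → run D
t=8: ready={D,E,F} → run D
t=9: ready={D,E,F} → run D
t=10: ready={D,E,F} → run D
t=11: ready={E,F} → run E
t=12: ready={E,F} → run E
t=13: ready={E,F} → run E
t=14: ready={E,F} → run E
t=15: ready={E,F} → run E
t=16: ready={E,F} → run E
t=17: ready={F} → run F
t=18: ready={F} → run F
t=19: ready={F} → run F
t=20: ready={F} → run F
t=21: (idle)
t=22: (idle)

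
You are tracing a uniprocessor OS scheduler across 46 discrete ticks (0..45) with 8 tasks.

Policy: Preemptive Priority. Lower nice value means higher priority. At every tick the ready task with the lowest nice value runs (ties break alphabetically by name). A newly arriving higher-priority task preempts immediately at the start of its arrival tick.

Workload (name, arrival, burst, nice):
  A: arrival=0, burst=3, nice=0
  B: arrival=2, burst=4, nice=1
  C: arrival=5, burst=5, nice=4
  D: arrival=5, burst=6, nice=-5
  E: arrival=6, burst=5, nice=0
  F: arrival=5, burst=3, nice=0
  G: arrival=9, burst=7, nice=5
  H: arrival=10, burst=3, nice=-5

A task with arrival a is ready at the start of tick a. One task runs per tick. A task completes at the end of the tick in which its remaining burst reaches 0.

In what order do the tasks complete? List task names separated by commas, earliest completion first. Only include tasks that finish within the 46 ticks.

completion order = A, D, H, E, F, B, C, G

t=0: ready={A} → run A
t=1: ready={A} → run A
t=2: ready={A,B} → run A
t=3: ready={B} → run B
t=4: ready={B} → run B
t=5: ready={B,C,D,F} → run D
t=6: ready={B,C,D,E,F} → run D
t=7: ready={B,C,D,E,F} → run D
t=8: ready={B,C,D,E,F} → run D
t=9: ready={B,C,D,E,F,G} → run D
t=10: ready={B,C,D,E,F,G,H} → run D
t=11: ready={B,C,E,F,G,H} → run H
t=12: ready={B,C,E,F,G,H} → run H
t=13: ready={B,C,E,F,G,H} → run H
t=14: ready={B,C,E,F,G} → run E
t=15: ready={B,C,E,F,G} → run E
t=16: ready={B,C,E,F,G} → run E
t=17: ready={B,C,E,F,G} → run E
t=18: ready={B,C,E,F,G} → run E
t=19: ready={B,C,F,G} → run F
t=20: ready={B,C,F,G} → run F
t=21: ready={B,C,F,G} → run F
t=22: ready={B,C,G} → run B
t=23: ready={B,C,G} → run B
t=24: ready={C,G} → run C
t=25: ready={C,G} → run C
t=26: ready={C,G} → run C
t=27: ready={C,G} → run C
t=28: ready={C,G} → run C
t=29: ready={G} → run G
t=30: ready={G} → run G
t=31: ready={G} → run G
t=32: ready={G} → run G
t=33: ready={G} → run G
t=34: ready={G} → run G
t=35: ready={G} → run G
t=36: (idle)
t=37: (idle)
t=38: (idle)
t=39: (idle)
t=40: (idle)
t=41: (idle)
t=42: (idle)
t=43: (idle)
t=44: (idle)
t=45: (idle)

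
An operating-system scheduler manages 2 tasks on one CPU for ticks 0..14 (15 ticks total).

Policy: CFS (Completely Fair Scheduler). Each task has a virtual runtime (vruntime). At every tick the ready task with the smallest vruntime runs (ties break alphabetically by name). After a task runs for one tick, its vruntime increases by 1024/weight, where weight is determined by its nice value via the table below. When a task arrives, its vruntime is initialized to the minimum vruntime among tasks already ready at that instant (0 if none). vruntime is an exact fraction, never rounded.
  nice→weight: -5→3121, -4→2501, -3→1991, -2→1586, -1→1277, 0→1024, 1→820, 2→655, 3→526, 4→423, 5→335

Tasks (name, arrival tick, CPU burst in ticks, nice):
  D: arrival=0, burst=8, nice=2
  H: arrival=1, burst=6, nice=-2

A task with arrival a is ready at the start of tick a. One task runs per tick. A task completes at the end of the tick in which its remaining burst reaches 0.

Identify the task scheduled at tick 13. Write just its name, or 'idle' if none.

running at tick 13 = D

t=0: vr[D=0] → run D
t=1: vr[D=1024/655 H=1024/655] → run D
t=2: vr[D=2048/655 H=1024/655] → run H
t=3: vr[D=2048/655 H=1147392/519415] → run H
t=4: vr[D=2048/655 H=1482752/519415] → run H
t=5: vr[D=2048/655 H=1818112/519415] → run D
t=6: vr[D=3072/655 H=1818112/519415] → run H
t=7: vr[D=3072/655 H=2153472/519415] → run H
t=8: vr[D=3072/655 H=2488832/519415] → run D
t=9: vr[D=4096/655 H=2488832/519415] → run H
t=10: vr[D=4096/655] → run D
t=11: vr[D=1024/131] → run D
t=12: vr[D=6144/655] → run D
t=13: vr[D=7168/655] → run D
t=14: (idle)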